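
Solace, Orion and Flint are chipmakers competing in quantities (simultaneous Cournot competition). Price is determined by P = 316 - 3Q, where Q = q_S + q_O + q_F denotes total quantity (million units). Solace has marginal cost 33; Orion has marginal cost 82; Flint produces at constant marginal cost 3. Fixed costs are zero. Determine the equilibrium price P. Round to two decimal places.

Solace's profit: π_S = (316 - 3Q)q_S - (33q_S). Setting ∂π_S/∂q_S = 0: 283 - 6q_S - 3(q_O + q_F) = 0.
Orion's first-order condition: 234 - 6q_O - 3(q_S + q_F) = 0.
Flint's first-order condition: 313 - 6q_F - 3(q_S + q_O) = 0.
Summing all 3 equations gives 830 − 12Q = 0, hence Q = 415/6.
Back-substituting: q_S = (283 − 415/2)/3 = 151/6, q_O = (234 − 415/2)/3 = 53/6, q_F = (313 − 415/2)/3 = 211/6.
Total output Q = 415/6, so price P = 316 - 3·(415/6) = 217/2.

108.50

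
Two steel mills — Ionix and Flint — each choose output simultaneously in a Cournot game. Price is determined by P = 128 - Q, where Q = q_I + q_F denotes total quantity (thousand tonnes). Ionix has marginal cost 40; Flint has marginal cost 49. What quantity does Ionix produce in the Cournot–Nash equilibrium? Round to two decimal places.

Ionix's profit: π_I = (128 - Q)q_I - (40q_I). Setting ∂π_I/∂q_I = 0: 88 - 2q_I - (q_F) = 0.
Flint's first-order condition: 79 - 2q_F - (q_I) = 0.
Best responses: q_I = (88 - q_F)/2, q_F = (79 - q_I)/2.
Solving the pair: q_I = 97/3, q_F = 70/3.

32.33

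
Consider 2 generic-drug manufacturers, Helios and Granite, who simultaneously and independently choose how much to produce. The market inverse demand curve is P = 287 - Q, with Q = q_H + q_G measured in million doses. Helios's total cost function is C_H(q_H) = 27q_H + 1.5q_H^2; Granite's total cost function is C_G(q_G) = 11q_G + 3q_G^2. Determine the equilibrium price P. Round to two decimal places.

212.03

Helios's profit: π_H = (287 - Q)q_H - (27q_H + (3/2)q_H²). Setting ∂π_H/∂q_H = 0: 260 - 5q_H - (q_G) = 0.
Granite's first-order condition: 276 - 8q_G - (q_H) = 0.
So q_H = (260 - q_G)/5 and q_G = (276 - q_H)/8.
Substituting one into the other gives q_H = 1804/39 and q_G = 1120/39.
Total output Q = 74.9744, so price P = 287 - 74.9744 = 212.0256.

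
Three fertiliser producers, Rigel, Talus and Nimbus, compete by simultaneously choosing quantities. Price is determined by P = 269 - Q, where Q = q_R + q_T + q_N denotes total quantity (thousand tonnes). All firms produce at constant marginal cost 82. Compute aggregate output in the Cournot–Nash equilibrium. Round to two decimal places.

140.25

A representative firm's profit is π_i = q_i(269 - Q) - 82q_i.
First-order condition (treating rivals' output as given): 187 - 2q_i - Σ_{j≠i} q_j = 0.
With identical firms every q_j equals q_i, so Σ_{j≠i} q_j = 2q_i and 187 = 4q_i, giving q_i = 187/4.
Total output Q = 187/4 + 187/4 + 187/4 = 561/4.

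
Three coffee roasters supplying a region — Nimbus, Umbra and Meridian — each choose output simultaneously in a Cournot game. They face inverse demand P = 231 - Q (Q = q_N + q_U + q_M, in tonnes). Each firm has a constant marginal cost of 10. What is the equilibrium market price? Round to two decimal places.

65.25

Each firm earns π_i = (231 - Q)q_i - 10q_i.
Setting ∂π_i/∂q_i = 0 with rivals' quantities fixed: 221 - 2q_i - Σ_{j≠i} q_j = 0.
With identical firms every q_j equals q_i, so Σ_{j≠i} q_j = 2q_i and 221 = 4q_i, giving q_i = 221/4.
Total output Q = 663/4, so price P = 231 - 663/4 = 261/4.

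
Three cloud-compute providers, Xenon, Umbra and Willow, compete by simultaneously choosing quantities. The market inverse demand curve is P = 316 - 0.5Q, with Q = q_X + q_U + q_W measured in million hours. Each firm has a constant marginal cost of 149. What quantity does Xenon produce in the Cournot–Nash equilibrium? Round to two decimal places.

Each firm earns π_i = (316 - 0.5Q)q_i - 149q_i.
Setting ∂π_i/∂q_i = 0 with rivals' quantities fixed: 167 - q_i - (1/2)·Σ_{j≠i} q_j = 0.
By symmetry each firm produces the same amount; substituting Σ_{j≠i} q_j = 2q_i yields q_i = 167/2.

83.50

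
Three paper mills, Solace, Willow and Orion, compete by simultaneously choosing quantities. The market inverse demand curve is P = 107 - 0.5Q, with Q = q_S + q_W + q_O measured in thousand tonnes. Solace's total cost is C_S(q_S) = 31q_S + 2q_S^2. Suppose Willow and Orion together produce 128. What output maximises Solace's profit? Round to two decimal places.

With rivals' combined output fixed at 128, Solace's profit is π_S = (107 - (1/2)·128 - (1/2)q_S)q_S - (31q_S + 2q_S²) = (43 - (1/2)q_S)q_S - (31q_S + 2q_S²).
∂π_S/∂q_S = 12 - 5q_S = 0, so q_S = 12/5.

2.40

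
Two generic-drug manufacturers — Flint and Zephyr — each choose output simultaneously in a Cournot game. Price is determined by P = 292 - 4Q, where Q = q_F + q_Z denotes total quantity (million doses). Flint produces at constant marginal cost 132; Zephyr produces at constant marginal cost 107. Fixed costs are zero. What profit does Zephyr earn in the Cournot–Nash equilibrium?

1225

Flint's profit: π_F = (292 - 4Q)q_F - (132q_F). Setting ∂π_F/∂q_F = 0: 160 - 8q_F - 4(q_Z) = 0.
Zephyr's first-order condition: 185 - 8q_Z - 4(q_F) = 0.
Best responses: q_F = (160 - 4q_Z)/8, q_Z = (185 - 4q_F)/8.
Solving the pair: q_F = 45/4, q_Z = 35/2.
Price P = 292 - 4·(115/4) = 177.
Zephyr's profit: (177 - 107)·(35/2) = 1225.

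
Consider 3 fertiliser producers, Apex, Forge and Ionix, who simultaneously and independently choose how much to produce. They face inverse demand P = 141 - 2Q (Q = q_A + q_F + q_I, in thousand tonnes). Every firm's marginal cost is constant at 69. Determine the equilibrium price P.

A representative firm's profit is π_i = q_i(141 - 2Q) - 69q_i.
First-order condition (treating rivals' output as given): 72 - 4q_i - 2·Σ_{j≠i} q_j = 0.
With identical firms every q_j equals q_i, so Σ_{j≠i} q_j = 2q_i and 72 = 8q_i, giving q_i = 9.
Total output Q = 27, so price P = 141 - 2·27 = 87.

87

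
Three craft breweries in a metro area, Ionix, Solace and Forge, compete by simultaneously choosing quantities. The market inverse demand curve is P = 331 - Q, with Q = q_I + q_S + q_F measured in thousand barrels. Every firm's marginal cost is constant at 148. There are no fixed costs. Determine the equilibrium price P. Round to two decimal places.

Each firm earns π_i = (331 - Q)q_i - 148q_i.
Setting ∂π_i/∂q_i = 0 with rivals' quantities fixed: 183 - 2q_i - Σ_{j≠i} q_j = 0.
By symmetry each firm produces the same amount; substituting Σ_{j≠i} q_j = 2q_i yields q_i = 183/4.
Total output Q = 549/4, so price P = 331 - 549/4 = 775/4.

193.75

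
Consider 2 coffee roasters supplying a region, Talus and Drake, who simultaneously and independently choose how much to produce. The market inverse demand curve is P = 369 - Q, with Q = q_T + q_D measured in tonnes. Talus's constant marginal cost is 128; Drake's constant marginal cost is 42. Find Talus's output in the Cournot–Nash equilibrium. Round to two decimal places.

Talus's profit: π_T = (369 - Q)q_T - (128q_T). Setting ∂π_T/∂q_T = 0: 241 - 2q_T - (q_D) = 0.
Drake's profit: π_D = (369 - Q)q_D - (42q_D). Setting ∂π_D/∂q_D = 0: 327 - 2q_D - (q_T) = 0.
Rearranging gives the reaction functions q_T = (241 - q_D)/2 and q_D = (327 - q_T)/2.
Substituting one into the other gives q_T = 155/3 and q_D = 413/3.

51.67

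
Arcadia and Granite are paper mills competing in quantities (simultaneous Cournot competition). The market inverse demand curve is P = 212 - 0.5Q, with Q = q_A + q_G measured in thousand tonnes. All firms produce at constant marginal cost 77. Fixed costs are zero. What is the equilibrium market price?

A representative firm's profit is π_i = q_i(212 - 0.5Q) - 77q_i.
Setting ∂π_i/∂q_i = 0 with rivals' quantities fixed: 135 - q_i - (1/2)q_j = 0.
By symmetry each firm produces the same amount; substituting q_j = q_i yields q_i = 135/(3/2) = 90.
Total output Q = 180, so price P = 212 - (1/2)·180 = 122.

122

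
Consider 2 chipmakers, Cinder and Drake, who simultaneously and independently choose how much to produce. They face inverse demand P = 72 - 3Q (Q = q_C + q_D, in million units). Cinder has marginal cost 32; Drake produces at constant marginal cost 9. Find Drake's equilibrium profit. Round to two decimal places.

Cinder's profit: π_C = (72 - 3Q)q_C - (32q_C). Setting ∂π_C/∂q_C = 0: 40 - 6q_C - 3(q_D) = 0.
Drake's profit: π_D = (72 - 3Q)q_D - (9q_D). Setting ∂π_D/∂q_D = 0: 63 - 6q_D - 3(q_C) = 0.
Rearranging gives the reaction functions q_C = (40 - 3q_D)/6 and q_D = (63 - 3q_C)/6.
Solving the pair: q_C = 17/9, q_D = 86/9.
Price P = 72 - 3·(103/9) = 113/3.
Drake's profit: (113/3 - 9)·(86/9) = 273.9259.

273.93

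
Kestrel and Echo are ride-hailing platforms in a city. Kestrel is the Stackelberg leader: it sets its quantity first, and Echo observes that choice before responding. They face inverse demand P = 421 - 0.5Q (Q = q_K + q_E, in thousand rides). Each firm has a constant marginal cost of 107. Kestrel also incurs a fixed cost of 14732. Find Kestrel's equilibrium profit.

The follower Echo best-responds to any q_K: π_E = (421 - 0.5Q)q_E - 107q_E.
Follower FOC: 314 - (1/2)q_K - q_E = 0, so q_E(q_K) = (314 - (1/2)q_K).
Kestrel substitutes q_E(q_K) into its own profit: π_K = q_K(421 - (1/2)q_K - (314 - (1/2)q_K)/2) - 107q_K = (264 - (1/4)q_K)q_K - 107q_K.
The leader's first-order condition 157 - (1/2)q_K = 0 yields q_K = 314.
Then q_E = (314 - (1/2)·314) = 157.
Price P = 421 - (1/2)·471 = 371/2.
Kestrel's profit: (371/2 - 107)·314 - 14732 = 9917.

9917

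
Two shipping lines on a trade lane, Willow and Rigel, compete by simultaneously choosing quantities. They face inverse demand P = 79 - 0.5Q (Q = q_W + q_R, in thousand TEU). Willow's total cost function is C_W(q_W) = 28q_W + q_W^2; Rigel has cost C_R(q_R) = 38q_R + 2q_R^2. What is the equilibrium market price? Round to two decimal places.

Willow's profit: π_W = (79 - 0.5Q)q_W - (28q_W + q_W²). Setting ∂π_W/∂q_W = 0: 51 - 3q_W - (1/2)(q_R) = 0.
Rigel's first-order condition: 41 - 5q_R - (1/2)(q_W) = 0.
Rearranging gives the reaction functions q_W = (51 - (1/2)q_R)/3 and q_R = (41 - (1/2)q_W)/5.
Solving the pair: q_W = 938/59, q_R = 390/59.
Total output Q = 1328/59, so price P = 79 - (1/2)·(1328/59) = 67.7458.

67.75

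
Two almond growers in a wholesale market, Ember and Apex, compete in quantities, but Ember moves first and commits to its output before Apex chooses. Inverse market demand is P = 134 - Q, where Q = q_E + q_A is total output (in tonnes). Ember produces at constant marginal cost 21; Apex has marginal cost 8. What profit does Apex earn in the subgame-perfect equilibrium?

1444

The follower Apex best-responds to any q_E: π_A = (134 - Q)q_A - 8q_A.
Follower FOC: 126 - q_E - 2q_A = 0, so q_A(q_E) = (126 - q_E)/2.
Ember substitutes q_A(q_E) into its own profit: π_E = q_E(134 - q_E - (126 - q_E)/2) - 21q_E = (71 - (1/2)q_E)q_E - 21q_E.
The leader's first-order condition 50 - q_E = 0 yields q_E = 50.
Then q_A = (126 - 50)/2 = 38.
Price P = 134 - 88 = 46.
Apex's profit: (46 - 8)·38 = 1444.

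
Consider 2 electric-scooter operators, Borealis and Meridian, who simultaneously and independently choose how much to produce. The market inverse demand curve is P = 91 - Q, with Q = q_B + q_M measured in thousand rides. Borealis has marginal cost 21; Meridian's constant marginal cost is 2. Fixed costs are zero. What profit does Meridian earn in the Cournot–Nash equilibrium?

Borealis's profit: π_B = (91 - Q)q_B - (21q_B). Setting ∂π_B/∂q_B = 0: 70 - 2q_B - (q_M) = 0.
Meridian's profit: π_M = (91 - Q)q_M - (2q_M). Setting ∂π_M/∂q_M = 0: 89 - 2q_M - (q_B) = 0.
So q_B = (70 - q_M)/2 and q_M = (89 - q_B)/2.
Substituting one into the other gives q_B = 17 and q_M = 36.
Price P = 91 - 53 = 38.
Meridian's profit: (38 - 2)·36 = 1296.

1296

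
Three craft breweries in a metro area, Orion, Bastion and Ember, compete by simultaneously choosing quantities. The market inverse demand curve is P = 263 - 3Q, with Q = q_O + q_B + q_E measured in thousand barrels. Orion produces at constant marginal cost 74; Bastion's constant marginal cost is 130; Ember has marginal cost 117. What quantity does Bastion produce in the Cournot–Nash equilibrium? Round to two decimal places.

5.33

Orion's profit: π_O = (263 - 3Q)q_O - (74q_O). Setting ∂π_O/∂q_O = 0: 189 - 6q_O - 3(q_B + q_E) = 0.
Bastion's first-order condition: 133 - 6q_B - 3(q_O + q_E) = 0.
Ember's profit: π_E = (263 - 3Q)q_E - (117q_E). Setting ∂π_E/∂q_E = 0: 146 - 6q_E - 3(q_O + q_B) = 0.
Adding the 3 conditions: 468 − 6Q − 6Q = 0, i.e. Q = 39.
Back-substituting: q_O = (189 − 117)/3 = 24, q_B = (133 − 117)/3 = 16/3, q_E = (146 − 117)/3 = 29/3.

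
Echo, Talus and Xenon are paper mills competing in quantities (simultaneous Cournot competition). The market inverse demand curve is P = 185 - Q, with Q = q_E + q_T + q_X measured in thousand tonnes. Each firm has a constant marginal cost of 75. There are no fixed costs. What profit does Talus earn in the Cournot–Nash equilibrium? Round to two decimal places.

756.25

A representative firm's profit is π_i = q_i(185 - Q) - 75q_i.
First-order condition (treating rivals' output as given): 110 - 2q_i - Σ_{j≠i} q_j = 0.
With identical firms every q_j equals q_i, so Σ_{j≠i} q_j = 2q_i and 110 = 4q_i, giving q_i = 55/2.
Price P = 185 - 165/2 = 205/2.
Talus's profit: (205/2 - 75)·(55/2) = 756.2500.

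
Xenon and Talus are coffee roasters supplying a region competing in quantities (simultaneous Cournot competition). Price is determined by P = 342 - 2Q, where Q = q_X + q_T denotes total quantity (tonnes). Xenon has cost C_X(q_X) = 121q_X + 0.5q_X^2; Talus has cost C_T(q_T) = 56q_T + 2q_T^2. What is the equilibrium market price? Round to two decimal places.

220.67

Xenon's profit: π_X = (342 - 2Q)q_X - (121q_X + (1/2)q_X²). Setting ∂π_X/∂q_X = 0: 221 - 5q_X - 2(q_T) = 0.
Talus's first-order condition: 286 - 8q_T - 2(q_X) = 0.
Rearranging gives the reaction functions q_X = (221 - 2q_T)/5 and q_T = (286 - 2q_X)/8.
Solving the pair: q_X = 299/9, q_T = 247/9.
Total output Q = 182/3, so price P = 342 - 2·(182/3) = 662/3.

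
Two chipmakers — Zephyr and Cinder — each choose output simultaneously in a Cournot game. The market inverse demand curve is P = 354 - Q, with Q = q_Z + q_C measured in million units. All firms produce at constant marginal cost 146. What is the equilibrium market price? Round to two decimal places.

A representative firm's profit is π_i = q_i(354 - Q) - 146q_i.
First-order condition (treating rivals' output as given): 208 - 2q_i - q_j = 0.
With identical firms every q_j equals q_i, so q_j = q_i and 208 = 3q_i, giving q_i = 208/3.
Total output Q = 416/3, so price P = 354 - 416/3 = 646/3.

215.33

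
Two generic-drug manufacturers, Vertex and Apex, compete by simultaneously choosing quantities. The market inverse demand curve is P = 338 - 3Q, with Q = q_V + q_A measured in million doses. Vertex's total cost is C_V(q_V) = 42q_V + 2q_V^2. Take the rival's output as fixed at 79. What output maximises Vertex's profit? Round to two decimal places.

5.90

With the rival's output fixed at 79, Vertex's profit is π_V = (338 - 3·79 - 3q_V)q_V - (42q_V + 2q_V²) = (101 - 3q_V)q_V - (42q_V + 2q_V²).
∂π_V/∂q_V = 59 - 10q_V = 0, so q_V = 59/10.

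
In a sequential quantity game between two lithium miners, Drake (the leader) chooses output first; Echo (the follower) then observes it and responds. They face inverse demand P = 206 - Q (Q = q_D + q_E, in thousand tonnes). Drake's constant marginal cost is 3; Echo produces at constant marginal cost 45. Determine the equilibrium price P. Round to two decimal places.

64.25

The follower Echo best-responds to any q_D: π_E = (206 - Q)q_E - 45q_E.
Follower FOC: 161 - q_D - 2q_E = 0, so q_E(q_D) = (161 - q_D)/2.
The leader anticipates this reaction. Substituting into P = 206 - Q gives P = 251/2 - (1/2)q_D, so π_D = (251/2 - (1/2)q_D)q_D - 3q_D.
The leader's first-order condition 245/2 - q_D = 0 yields q_D = 245/2.
Then q_E = (161 - 245/2)/2 = 77/4.
Total output Q = 567/4, so price P = 206 - 567/4 = 257/4.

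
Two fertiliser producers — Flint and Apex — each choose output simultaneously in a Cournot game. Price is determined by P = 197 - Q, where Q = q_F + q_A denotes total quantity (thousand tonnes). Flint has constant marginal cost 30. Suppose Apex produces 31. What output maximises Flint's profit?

With the rival's output fixed at 31, Flint's profit is π_F = (197 - 31 - q_F)q_F - (30q_F) = (166 - q_F)q_F - (30q_F).
∂π_F/∂q_F = 136 - 2q_F = 0, so q_F = 68.

68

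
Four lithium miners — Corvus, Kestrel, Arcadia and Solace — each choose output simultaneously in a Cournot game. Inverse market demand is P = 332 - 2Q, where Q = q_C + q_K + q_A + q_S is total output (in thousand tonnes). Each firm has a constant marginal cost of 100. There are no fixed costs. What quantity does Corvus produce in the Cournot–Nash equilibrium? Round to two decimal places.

Each firm earns π_i = (332 - 2Q)q_i - 100q_i.
Setting ∂π_i/∂q_i = 0 with rivals' quantities fixed: 232 - 4q_i - 2·Σ_{j≠i} q_j = 0.
By symmetry each firm produces the same amount; substituting Σ_{j≠i} q_j = 3q_i yields q_i = 232/10 = 116/5.

23.20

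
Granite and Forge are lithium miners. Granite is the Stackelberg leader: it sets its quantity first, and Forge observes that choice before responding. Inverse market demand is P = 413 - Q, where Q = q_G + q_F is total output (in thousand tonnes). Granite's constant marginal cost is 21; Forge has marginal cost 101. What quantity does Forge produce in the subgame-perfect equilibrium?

38

The follower Forge best-responds to any q_G: π_F = (413 - Q)q_F - 101q_F.
Follower FOC: 312 - q_G - 2q_F = 0, so q_F(q_G) = (312 - q_G)/2.
The leader anticipates this reaction. Substituting into P = 413 - Q gives P = 257 - (1/2)q_G, so π_G = (257 - (1/2)q_G)q_G - 21q_G.
Leader FOC: 236 - q_G = 0, so q_G = 236.
Then q_F = (312 - 236)/2 = 38.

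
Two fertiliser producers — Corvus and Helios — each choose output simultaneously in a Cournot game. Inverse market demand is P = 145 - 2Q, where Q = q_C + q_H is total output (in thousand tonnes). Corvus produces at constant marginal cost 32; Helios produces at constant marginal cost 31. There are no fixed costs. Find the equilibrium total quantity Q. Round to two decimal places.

37.83

Corvus's profit: π_C = (145 - 2Q)q_C - (32q_C). Setting ∂π_C/∂q_C = 0: 113 - 4q_C - 2(q_H) = 0.
Helios's first-order condition: 114 - 4q_H - 2(q_C) = 0.
Best responses: q_C = (113 - 2q_H)/4, q_H = (114 - 2q_C)/4.
Solving the pair: q_C = 56/3, q_H = 115/6.
Total output Q = 56/3 + 115/6 = 227/6.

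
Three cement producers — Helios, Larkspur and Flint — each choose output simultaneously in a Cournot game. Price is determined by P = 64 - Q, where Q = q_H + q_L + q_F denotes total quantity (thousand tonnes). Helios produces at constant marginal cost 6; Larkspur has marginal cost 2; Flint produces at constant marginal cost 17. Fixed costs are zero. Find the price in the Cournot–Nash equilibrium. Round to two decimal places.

22.25

Helios's profit: π_H = (64 - Q)q_H - (6q_H). Setting ∂π_H/∂q_H = 0: 58 - 2q_H - (q_L + q_F) = 0.
Larkspur's profit: π_L = (64 - Q)q_L - (2q_L). Setting ∂π_L/∂q_L = 0: 62 - 2q_L - (q_H + q_F) = 0.
Flint's profit: π_F = (64 - Q)q_F - (17q_F). Setting ∂π_F/∂q_F = 0: 47 - 2q_F - (q_H + q_L) = 0.
Adding the 3 conditions: 167 − 2Q − 2Q = 0, i.e. Q = 167/4.
Back-substituting: q_H = (58 − 167/4) = 65/4, q_L = (62 − 167/4) = 81/4, q_F = (47 − 167/4) = 21/4.
Total output Q = 167/4, so price P = 64 - 167/4 = 89/4.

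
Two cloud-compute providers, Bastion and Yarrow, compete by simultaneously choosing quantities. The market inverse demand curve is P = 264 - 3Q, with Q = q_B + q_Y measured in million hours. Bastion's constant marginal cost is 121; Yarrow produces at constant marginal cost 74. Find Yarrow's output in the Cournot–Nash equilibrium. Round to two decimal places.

26.33

Bastion's profit: π_B = (264 - 3Q)q_B - (121q_B). Setting ∂π_B/∂q_B = 0: 143 - 6q_B - 3(q_Y) = 0.
Yarrow's first-order condition: 190 - 6q_Y - 3(q_B) = 0.
So q_B = (143 - 3q_Y)/6 and q_Y = (190 - 3q_B)/6.
Solving the pair: q_B = 32/3, q_Y = 79/3.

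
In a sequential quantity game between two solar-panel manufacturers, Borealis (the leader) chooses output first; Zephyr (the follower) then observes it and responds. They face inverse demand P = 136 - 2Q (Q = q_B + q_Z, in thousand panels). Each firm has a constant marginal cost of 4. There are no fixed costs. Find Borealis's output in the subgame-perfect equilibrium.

Solve by backward induction. Given q_B, the follower Zephyr maximises π_Z = (136 - 2q_B - 2q_Z)q_Z - 4q_Z.
Setting the follower's marginal profit to zero, 132 - 2q_B - 4q_Z = 0, i.e. q_Z = (132 - 2q_B)/4.
The leader anticipates this reaction. Substituting into P = 136 - 2Q gives P = 70 - q_B, so π_B = (70 - q_B)q_B - 4q_B.
Leader FOC: 66 - 2q_B = 0, so q_B = 33.
Then q_Z = (132 - 2·33)/4 = 33/2.

33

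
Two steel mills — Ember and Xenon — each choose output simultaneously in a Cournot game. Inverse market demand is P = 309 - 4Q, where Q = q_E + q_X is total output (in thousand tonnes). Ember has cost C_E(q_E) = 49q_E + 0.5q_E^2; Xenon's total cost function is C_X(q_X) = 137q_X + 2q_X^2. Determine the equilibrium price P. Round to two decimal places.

Ember's profit: π_E = (309 - 4Q)q_E - (49q_E + (1/2)q_E²). Setting ∂π_E/∂q_E = 0: 260 - 9q_E - 4(q_X) = 0.
Xenon's first-order condition: 172 - 12q_X - 4(q_E) = 0.
Rearranging gives the reaction functions q_E = (260 - 4q_X)/9 and q_X = (172 - 4q_E)/12.
Solving the pair: q_E = 608/23, q_X = 127/23.
Total output Q = 735/23, so price P = 309 - 4·(735/23) = 181.1739.

181.17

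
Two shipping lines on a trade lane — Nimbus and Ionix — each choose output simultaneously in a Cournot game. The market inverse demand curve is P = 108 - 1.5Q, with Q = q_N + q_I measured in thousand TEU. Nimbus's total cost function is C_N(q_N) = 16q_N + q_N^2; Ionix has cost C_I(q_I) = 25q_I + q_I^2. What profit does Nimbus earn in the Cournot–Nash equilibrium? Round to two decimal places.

Nimbus's profit: π_N = (108 - 1.5Q)q_N - (16q_N + q_N²). Setting ∂π_N/∂q_N = 0: 92 - 5q_N - (3/2)(q_I) = 0.
Ionix's first-order condition: 83 - 5q_I - (3/2)(q_N) = 0.
Rearranging gives the reaction functions q_N = (92 - (3/2)q_I)/5 and q_I = (83 - (3/2)q_N)/5.
Substituting one into the other gives q_N = 1342/91 and q_I = 1108/91.
Price P = 108 - (3/2)·(350/13) = 879/13.
Nimbus's profit: (879/13)·(1342/91) - 16·(1342/91) - (1342/91)² = 543.7037.

543.70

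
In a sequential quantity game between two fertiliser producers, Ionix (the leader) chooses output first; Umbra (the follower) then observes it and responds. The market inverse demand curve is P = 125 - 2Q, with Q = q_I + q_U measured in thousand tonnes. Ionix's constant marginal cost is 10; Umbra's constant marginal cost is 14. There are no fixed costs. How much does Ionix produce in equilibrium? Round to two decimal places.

29.75

The follower Umbra best-responds to any q_I: π_U = (125 - 2Q)q_U - 14q_U.
Follower FOC: 111 - 2q_I - 4q_U = 0, so q_U(q_I) = (111 - 2q_I)/4.
Ionix substitutes q_U(q_I) into its own profit: π_I = q_I(125 - 2q_I - (111 - 2q_I)/2) - 10q_I = (139/2 - q_I)q_I - 10q_I.
Maximising: ∂π_I/∂q_I = 119/2 - 2q_I = 0, giving q_I = 119/4.
Then q_U = (111 - 2·(119/4))/4 = 103/8.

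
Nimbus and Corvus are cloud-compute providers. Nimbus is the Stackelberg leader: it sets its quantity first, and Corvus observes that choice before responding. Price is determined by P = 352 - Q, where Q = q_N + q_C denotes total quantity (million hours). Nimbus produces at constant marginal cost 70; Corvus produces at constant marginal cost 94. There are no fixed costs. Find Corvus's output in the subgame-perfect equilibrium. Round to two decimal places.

Solve by backward induction. Given q_N, the follower Corvus maximises π_C = (352 - q_N - q_C)q_C - 94q_C.
∂π_C/∂q_C = 258 - q_N - 2q_C = 0 gives the reaction function q_C = (258 - q_N)/2.
Nimbus substitutes q_C(q_N) into its own profit: π_N = q_N(352 - q_N - (258 - q_N)/2) - 70q_N = (223 - (1/2)q_N)q_N - 70q_N.
Leader FOC: 153 - q_N = 0, so q_N = 153.
Then q_C = (258 - 153)/2 = 105/2.

52.50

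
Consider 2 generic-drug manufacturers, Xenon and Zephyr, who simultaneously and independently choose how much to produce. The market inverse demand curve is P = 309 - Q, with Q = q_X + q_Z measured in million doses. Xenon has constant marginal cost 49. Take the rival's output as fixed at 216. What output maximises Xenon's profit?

With the rival's output fixed at 216, Xenon's profit is π_X = (309 - 216 - q_X)q_X - (49q_X) = (93 - q_X)q_X - (49q_X).
∂π_X/∂q_X = 44 - 2q_X = 0, so q_X = 22.

22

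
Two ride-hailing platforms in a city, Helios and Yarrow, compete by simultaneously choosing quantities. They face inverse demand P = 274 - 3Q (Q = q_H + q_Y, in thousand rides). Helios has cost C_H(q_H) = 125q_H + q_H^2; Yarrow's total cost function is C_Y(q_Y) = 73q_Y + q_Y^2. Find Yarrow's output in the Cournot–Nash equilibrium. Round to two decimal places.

Helios's profit: π_H = (274 - 3Q)q_H - (125q_H + q_H²). Setting ∂π_H/∂q_H = 0: 149 - 8q_H - 3(q_Y) = 0.
Yarrow's first-order condition: 201 - 8q_Y - 3(q_H) = 0.
Best responses: q_H = (149 - 3q_Y)/8, q_Y = (201 - 3q_H)/8.
Solving the pair: q_H = 589/55, q_Y = 1161/55.

21.11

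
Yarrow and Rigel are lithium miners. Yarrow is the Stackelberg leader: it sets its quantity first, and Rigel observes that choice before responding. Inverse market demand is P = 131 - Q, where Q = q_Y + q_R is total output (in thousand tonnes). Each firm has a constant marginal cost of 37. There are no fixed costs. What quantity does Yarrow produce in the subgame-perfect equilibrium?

Solve by backward induction. Given q_Y, the follower Rigel maximises π_R = (131 - q_Y - q_R)q_R - 37q_R.
Follower FOC: 94 - q_Y - 2q_R = 0, so q_R(q_Y) = (94 - q_Y)/2.
The leader anticipates this reaction. Substituting into P = 131 - Q gives P = 84 - (1/2)q_Y, so π_Y = (84 - (1/2)q_Y)q_Y - 37q_Y.
The leader's first-order condition 47 - q_Y = 0 yields q_Y = 47.
Then q_R = (94 - 47)/2 = 47/2.

47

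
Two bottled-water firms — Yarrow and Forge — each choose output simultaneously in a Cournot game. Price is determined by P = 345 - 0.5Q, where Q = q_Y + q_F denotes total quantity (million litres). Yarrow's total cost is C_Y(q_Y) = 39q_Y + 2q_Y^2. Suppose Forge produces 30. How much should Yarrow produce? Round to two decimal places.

With the rival's output fixed at 30, Yarrow's profit is π_Y = (345 - (1/2)·30 - (1/2)q_Y)q_Y - (39q_Y + 2q_Y²) = (330 - (1/2)q_Y)q_Y - (39q_Y + 2q_Y²).
∂π_Y/∂q_Y = 291 - 5q_Y = 0, so q_Y = 291/5.

58.20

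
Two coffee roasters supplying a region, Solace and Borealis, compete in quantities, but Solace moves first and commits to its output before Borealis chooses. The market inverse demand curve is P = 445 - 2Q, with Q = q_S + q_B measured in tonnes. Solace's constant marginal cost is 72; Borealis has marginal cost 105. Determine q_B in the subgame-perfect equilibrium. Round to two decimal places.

34.25

Solve by backward induction. Given q_S, the follower Borealis maximises π_B = (445 - 2q_S - 2q_B)q_B - 105q_B.
∂π_B/∂q_B = 340 - 2q_S - 4q_B = 0 gives the reaction function q_B = (340 - 2q_S)/4.
Solace substitutes q_B(q_S) into its own profit: π_S = q_S(445 - 2q_S - (340 - 2q_S)/2) - 72q_S = (275 - q_S)q_S - 72q_S.
Maximising: ∂π_S/∂q_S = 203 - 2q_S = 0, giving q_S = 203/2.
Then q_B = (340 - 2·(203/2))/4 = 137/4.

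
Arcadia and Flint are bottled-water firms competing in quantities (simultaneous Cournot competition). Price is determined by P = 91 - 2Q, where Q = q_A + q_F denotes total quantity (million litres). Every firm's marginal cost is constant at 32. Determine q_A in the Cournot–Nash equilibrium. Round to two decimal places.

9.83

Each firm earns π_i = (91 - 2Q)q_i - 32q_i.
First-order condition (treating rivals' output as given): 59 - 4q_i - 2q_j = 0.
With identical firms every q_j equals q_i, so q_j = q_i and 59 = 6q_i, giving q_i = 59/6.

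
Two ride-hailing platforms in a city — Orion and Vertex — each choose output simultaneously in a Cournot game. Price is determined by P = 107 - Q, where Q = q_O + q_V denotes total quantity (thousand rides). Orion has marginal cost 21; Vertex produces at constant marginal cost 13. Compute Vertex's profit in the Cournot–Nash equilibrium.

1156

Orion's profit: π_O = (107 - Q)q_O - (21q_O). Setting ∂π_O/∂q_O = 0: 86 - 2q_O - (q_V) = 0.
Vertex's profit: π_V = (107 - Q)q_V - (13q_V). Setting ∂π_V/∂q_V = 0: 94 - 2q_V - (q_O) = 0.
So q_O = (86 - q_V)/2 and q_V = (94 - q_O)/2.
Solving the pair: q_O = 26, q_V = 34.
Price P = 107 - 60 = 47.
Vertex's profit: (47 - 13)·34 = 1156.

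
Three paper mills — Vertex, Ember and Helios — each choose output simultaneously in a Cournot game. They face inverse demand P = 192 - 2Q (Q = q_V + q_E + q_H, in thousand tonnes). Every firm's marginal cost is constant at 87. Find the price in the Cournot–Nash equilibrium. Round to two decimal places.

A representative firm's profit is π_i = q_i(192 - 2Q) - 87q_i.
Setting ∂π_i/∂q_i = 0 with rivals' quantities fixed: 105 - 4q_i - 2·Σ_{j≠i} q_j = 0.
With identical firms every q_j equals q_i, so Σ_{j≠i} q_j = 2q_i and 105 = 8q_i, giving q_i = 105/8.
Total output Q = 315/8, so price P = 192 - 2·(315/8) = 453/4.

113.25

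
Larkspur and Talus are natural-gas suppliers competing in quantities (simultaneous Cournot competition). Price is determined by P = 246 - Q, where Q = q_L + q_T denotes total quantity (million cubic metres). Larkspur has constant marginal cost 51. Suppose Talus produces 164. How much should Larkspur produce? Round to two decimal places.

15.50

With the rival's output fixed at 164, Larkspur's profit is π_L = (246 - 164 - q_L)q_L - (51q_L) = (82 - q_L)q_L - (51q_L).
∂π_L/∂q_L = 31 - 2q_L = 0, so q_L = 31/2.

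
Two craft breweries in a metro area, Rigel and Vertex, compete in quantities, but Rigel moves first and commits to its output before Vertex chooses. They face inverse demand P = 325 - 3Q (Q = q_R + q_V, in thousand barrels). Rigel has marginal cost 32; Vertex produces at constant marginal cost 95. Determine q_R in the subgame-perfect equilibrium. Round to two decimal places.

59.33

Solve by backward induction. Given q_R, the follower Vertex maximises π_V = (325 - 3q_R - 3q_V)q_V - 95q_V.
Setting the follower's marginal profit to zero, 230 - 3q_R - 6q_V = 0, i.e. q_V = (230 - 3q_R)/6.
The leader anticipates this reaction. Substituting into P = 325 - 3Q gives P = 210 - (3/2)q_R, so π_R = (210 - (3/2)q_R)q_R - 32q_R.
The leader's first-order condition 178 - 3q_R = 0 yields q_R = 178/3.
Then q_V = (230 - 3·(178/3))/6 = 26/3.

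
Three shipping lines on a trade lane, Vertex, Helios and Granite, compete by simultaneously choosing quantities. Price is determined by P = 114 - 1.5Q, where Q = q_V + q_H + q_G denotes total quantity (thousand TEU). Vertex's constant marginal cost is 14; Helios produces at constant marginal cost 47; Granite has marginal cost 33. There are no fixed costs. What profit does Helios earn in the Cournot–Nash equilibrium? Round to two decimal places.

Vertex's profit: π_V = (114 - 1.5Q)q_V - (14q_V). Setting ∂π_V/∂q_V = 0: 100 - 3q_V - (3/2)(q_H + q_G) = 0.
Helios's first-order condition: 67 - 3q_H - (3/2)(q_V + q_G) = 0.
Granite's profit: π_G = (114 - 1.5Q)q_G - (33q_G). Setting ∂π_G/∂q_G = 0: 81 - 3q_G - (3/2)(q_V + q_H) = 0.
Summing all 3 equations gives 248 − 6Q = 0, hence Q = 124/3.
Back-substituting: q_V = (100 − 62)/(3/2) = 76/3, q_H = (67 − 62)/(3/2) = 10/3, q_G = (81 − 62)/(3/2) = 38/3.
Price P = 114 - (3/2)·(124/3) = 52.
Helios's profit: (52 - 47)·(10/3) = 50/3.

16.67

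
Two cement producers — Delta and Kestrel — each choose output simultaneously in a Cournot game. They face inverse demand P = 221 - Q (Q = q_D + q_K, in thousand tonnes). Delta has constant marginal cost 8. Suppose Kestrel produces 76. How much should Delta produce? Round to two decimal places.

With the rival's output fixed at 76, Delta's profit is π_D = (221 - 76 - q_D)q_D - (8q_D) = (145 - q_D)q_D - (8q_D).
∂π_D/∂q_D = 137 - 2q_D = 0, so q_D = 137/2.

68.50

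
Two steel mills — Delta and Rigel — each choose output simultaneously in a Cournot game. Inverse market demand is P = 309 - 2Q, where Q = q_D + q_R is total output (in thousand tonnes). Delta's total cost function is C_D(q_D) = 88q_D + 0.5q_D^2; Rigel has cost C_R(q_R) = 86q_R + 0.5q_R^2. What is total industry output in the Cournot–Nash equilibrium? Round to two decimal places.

Delta's profit: π_D = (309 - 2Q)q_D - (88q_D + (1/2)q_D²). Setting ∂π_D/∂q_D = 0: 221 - 5q_D - 2(q_R) = 0.
Rigel's profit: π_R = (309 - 2Q)q_R - (86q_R + (1/2)q_R²). Setting ∂π_R/∂q_R = 0: 223 - 5q_R - 2(q_D) = 0.
So q_D = (221 - 2q_R)/5 and q_R = (223 - 2q_D)/5.
Solving the pair: q_D = 659/21, q_R = 673/21.
Total output Q = 659/21 + 673/21 = 444/7.

63.43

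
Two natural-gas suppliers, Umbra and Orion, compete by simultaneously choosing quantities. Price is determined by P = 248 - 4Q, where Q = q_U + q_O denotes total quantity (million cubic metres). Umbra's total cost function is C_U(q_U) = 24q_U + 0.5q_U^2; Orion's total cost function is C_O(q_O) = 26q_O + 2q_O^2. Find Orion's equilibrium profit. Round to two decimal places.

Umbra's profit: π_U = (248 - 4Q)q_U - (24q_U + (1/2)q_U²). Setting ∂π_U/∂q_U = 0: 224 - 9q_U - 4(q_O) = 0.
Orion's profit: π_O = (248 - 4Q)q_O - (26q_O + 2q_O²). Setting ∂π_O/∂q_O = 0: 222 - 12q_O - 4(q_U) = 0.
Best responses: q_U = (224 - 4q_O)/9, q_O = (222 - 4q_U)/12.
Substituting one into the other gives q_U = 450/23 and q_O = 551/46.
Price P = 248 - 4·(1451/46) = 121.8261.
Orion's profit: 121.8261·(551/46) - 26·(551/46) - 2(551/46)² = 860.8724.

860.87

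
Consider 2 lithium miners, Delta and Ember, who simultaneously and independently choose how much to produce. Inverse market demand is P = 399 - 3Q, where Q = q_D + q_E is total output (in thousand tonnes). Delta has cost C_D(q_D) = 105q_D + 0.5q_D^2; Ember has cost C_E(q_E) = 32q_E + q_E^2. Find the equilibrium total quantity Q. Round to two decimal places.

62.51

Delta's profit: π_D = (399 - 3Q)q_D - (105q_D + (1/2)q_D²). Setting ∂π_D/∂q_D = 0: 294 - 7q_D - 3(q_E) = 0.
Ember's profit: π_E = (399 - 3Q)q_E - (32q_E + q_E²). Setting ∂π_E/∂q_E = 0: 367 - 8q_E - 3(q_D) = 0.
So q_D = (294 - 3q_E)/7 and q_E = (367 - 3q_D)/8.
Solving the pair: q_D = 1251/47, q_E = 1687/47.
Total output Q = 1251/47 + 1687/47 = 62.5106.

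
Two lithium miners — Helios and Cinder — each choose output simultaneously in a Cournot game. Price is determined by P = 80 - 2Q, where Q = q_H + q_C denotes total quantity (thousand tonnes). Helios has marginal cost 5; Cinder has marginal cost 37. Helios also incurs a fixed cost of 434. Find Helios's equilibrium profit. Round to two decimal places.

Helios's profit: π_H = (80 - 2Q)q_H - (5q_H). Setting ∂π_H/∂q_H = 0: 75 - 4q_H - 2(q_C) = 0.
Cinder's profit: π_C = (80 - 2Q)q_C - (37q_C). Setting ∂π_C/∂q_C = 0: 43 - 4q_C - 2(q_H) = 0.
Best responses: q_H = (75 - 2q_C)/4, q_C = (43 - 2q_H)/4.
Substituting one into the other gives q_H = 107/6 and q_C = 11/6.
Price P = 80 - 2·(59/3) = 122/3.
Helios's profit: (122/3 - 5)·(107/6) - 434 = 202.0556.

202.06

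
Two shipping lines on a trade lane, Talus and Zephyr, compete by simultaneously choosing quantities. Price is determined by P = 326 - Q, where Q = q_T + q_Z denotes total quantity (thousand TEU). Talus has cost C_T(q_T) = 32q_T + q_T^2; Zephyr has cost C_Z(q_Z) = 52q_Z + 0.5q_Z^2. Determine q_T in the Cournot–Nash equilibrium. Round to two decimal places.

55.27

Talus's profit: π_T = (326 - Q)q_T - (32q_T + q_T²). Setting ∂π_T/∂q_T = 0: 294 - 4q_T - (q_Z) = 0.
Zephyr's first-order condition: 274 - 3q_Z - (q_T) = 0.
Best responses: q_T = (294 - q_Z)/4, q_Z = (274 - q_T)/3.
Solving the pair: q_T = 608/11, q_Z = 802/11.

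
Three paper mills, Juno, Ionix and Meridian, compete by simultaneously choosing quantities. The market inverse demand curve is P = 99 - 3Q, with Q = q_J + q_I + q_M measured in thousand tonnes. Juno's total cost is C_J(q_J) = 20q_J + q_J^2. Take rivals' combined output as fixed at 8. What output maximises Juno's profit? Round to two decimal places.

With rivals' combined output fixed at 8, Juno's profit is π_J = (99 - 3·8 - 3q_J)q_J - (20q_J + q_J²) = (75 - 3q_J)q_J - (20q_J + q_J²).
∂π_J/∂q_J = 55 - 8q_J = 0, so q_J = 55/8.

6.88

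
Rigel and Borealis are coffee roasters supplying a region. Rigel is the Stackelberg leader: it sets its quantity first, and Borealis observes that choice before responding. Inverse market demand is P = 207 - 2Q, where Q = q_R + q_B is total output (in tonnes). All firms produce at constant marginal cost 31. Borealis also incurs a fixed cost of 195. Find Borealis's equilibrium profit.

Solve by backward induction. Given q_R, the follower Borealis maximises π_B = (207 - 2q_R - 2q_B)q_B - 31q_B.
Setting the follower's marginal profit to zero, 176 - 2q_R - 4q_B = 0, i.e. q_B = (176 - 2q_R)/4.
The leader anticipates this reaction. Substituting into P = 207 - 2Q gives P = 119 - q_R, so π_R = (119 - q_R)q_R - 31q_R.
Leader FOC: 88 - 2q_R = 0, so q_R = 44.
Then q_B = (176 - 2·44)/4 = 22.
Price P = 207 - 2·66 = 75.
Borealis's profit: (75 - 31)·22 - 195 = 773.

773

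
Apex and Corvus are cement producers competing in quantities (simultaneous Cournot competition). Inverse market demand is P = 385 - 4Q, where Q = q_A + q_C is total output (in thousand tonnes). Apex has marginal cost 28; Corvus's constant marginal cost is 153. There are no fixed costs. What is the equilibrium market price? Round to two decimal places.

188.67

Apex's profit: π_A = (385 - 4Q)q_A - (28q_A). Setting ∂π_A/∂q_A = 0: 357 - 8q_A - 4(q_C) = 0.
Corvus's first-order condition: 232 - 8q_C - 4(q_A) = 0.
Rearranging gives the reaction functions q_A = (357 - 4q_C)/8 and q_C = (232 - 4q_A)/8.
Solving the pair: q_A = 241/6, q_C = 107/12.
Total output Q = 589/12, so price P = 385 - 4·(589/12) = 566/3.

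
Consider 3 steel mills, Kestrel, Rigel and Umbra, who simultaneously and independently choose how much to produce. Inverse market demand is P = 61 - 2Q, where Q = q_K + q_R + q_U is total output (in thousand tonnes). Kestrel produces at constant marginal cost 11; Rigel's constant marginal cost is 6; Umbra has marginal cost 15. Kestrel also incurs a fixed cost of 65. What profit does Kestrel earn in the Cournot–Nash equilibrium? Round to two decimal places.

Kestrel's profit: π_K = (61 - 2Q)q_K - (11q_K). Setting ∂π_K/∂q_K = 0: 50 - 4q_K - 2(q_R + q_U) = 0.
Rigel's profit: π_R = (61 - 2Q)q_R - (6q_R). Setting ∂π_R/∂q_R = 0: 55 - 4q_R - 2(q_K + q_U) = 0.
Umbra's first-order condition: 46 - 4q_U - 2(q_K + q_R) = 0.
Adding the 3 conditions: 151 − 4Q − 4Q = 0, i.e. Q = 151/8.
Back-substituting: q_K = (50 − 151/4)/2 = 49/8, q_R = (55 − 151/4)/2 = 69/8, q_U = (46 − 151/4)/2 = 33/8.
Price P = 61 - 2·(151/8) = 93/4.
Kestrel's profit: (93/4 - 11)·(49/8) - 65 = 321/32.

10.03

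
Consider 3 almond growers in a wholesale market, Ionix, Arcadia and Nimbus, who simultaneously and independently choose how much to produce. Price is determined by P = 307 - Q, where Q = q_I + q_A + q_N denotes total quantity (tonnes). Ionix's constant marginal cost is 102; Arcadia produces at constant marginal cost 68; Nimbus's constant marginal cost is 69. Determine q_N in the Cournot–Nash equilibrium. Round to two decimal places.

Ionix's profit: π_I = (307 - Q)q_I - (102q_I). Setting ∂π_I/∂q_I = 0: 205 - 2q_I - (q_A + q_N) = 0.
Arcadia's first-order condition: 239 - 2q_A - (q_I + q_N) = 0.
Nimbus's profit: π_N = (307 - Q)q_N - (69q_N). Setting ∂π_N/∂q_N = 0: 238 - 2q_N - (q_I + q_A) = 0.
Adding the 3 first-order conditions: 682 − 4Q = 0, so Q = 341/2.
Back-substituting: q_I = (205 − 341/2) = 69/2, q_A = (239 − 341/2) = 137/2, q_N = (238 − 341/2) = 135/2.

67.50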